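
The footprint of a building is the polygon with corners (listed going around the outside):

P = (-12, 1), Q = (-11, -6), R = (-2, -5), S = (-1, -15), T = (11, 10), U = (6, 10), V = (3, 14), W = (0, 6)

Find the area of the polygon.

Apply the surveyor's formula: 2A = Σ (x_i·y_{i+1} − x_{i+1}·y_i), indices taken mod 8.
P→Q: (-12)(-6) − (-11)(1) = 83
Q→R: (-11)(-5) − (-2)(-6) = 43
R→S: (-2)(-15) − (-1)(-5) = 25
S→T: (-1)(10) − (11)(-15) = 155
T→U: (11)(10) − (6)(10) = 50
U→V: (6)(14) − (3)(10) = 54
V→W: (3)(6) − (0)(14) = 18
W→P: (0)(1) − (-12)(6) = 72
Σ = 500
Area = |Σ|/2 = 250.

250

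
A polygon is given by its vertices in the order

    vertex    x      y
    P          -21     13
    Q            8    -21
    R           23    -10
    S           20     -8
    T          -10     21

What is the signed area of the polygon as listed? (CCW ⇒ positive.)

Apply the shoelace formula: 2A = Σ (x_i·y_{i+1} − x_{i+1}·y_i), indices taken mod 5.
P→Q: (-21)(-21) − (8)(13) = 337
Q→R: (8)(-10) − (23)(-21) = 403
R→S: (23)(-8) − (20)(-10) = 16
S→T: (20)(21) − (-10)(-8) = 340
T→P: (-10)(13) − (-21)(21) = 311
Σ = 1407
Signed area = Σ/2 = 703.5 (positive ⇒ counter-clockwise traversal).

703.5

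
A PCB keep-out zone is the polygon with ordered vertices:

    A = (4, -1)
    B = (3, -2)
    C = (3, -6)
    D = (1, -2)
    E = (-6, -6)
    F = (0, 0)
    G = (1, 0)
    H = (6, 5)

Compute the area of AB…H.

28

Apply the shoelace (surveyor's) formula: 2A = Σ (x_i·y_{i+1} − x_{i+1}·y_i), indices taken mod 8.
Σ = (-5) + (-12) + (0) + (-18) + (0) + (0) + (5) + (-26) = -56
Area = |Σ|/2 = 28.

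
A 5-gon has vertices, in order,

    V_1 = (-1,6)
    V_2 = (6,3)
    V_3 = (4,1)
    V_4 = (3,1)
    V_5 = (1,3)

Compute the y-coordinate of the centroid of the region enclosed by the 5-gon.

Apply the surveyor's formula. First the cross-terms c_i = x_i·y_{i+1} − x_{i+1}·y_i:
  -39, -6, 1, 8, 9  ⇒  2A = -27, A = -13.5.
Then Σ (y_i + y_{i+1})·c_i = -260, so ȳ = -260 / (6·(-13.5)) = 260/81.

260/81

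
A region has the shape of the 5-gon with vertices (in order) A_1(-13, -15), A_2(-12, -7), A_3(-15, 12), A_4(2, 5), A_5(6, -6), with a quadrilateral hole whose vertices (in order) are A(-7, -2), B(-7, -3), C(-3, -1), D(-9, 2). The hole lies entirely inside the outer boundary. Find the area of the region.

Outer boundary:
A_1→A_2: (-13)(-7) − (-12)(-15) = -89
A_2→A_3: (-12)(12) − (-15)(-7) = -249
A_3→A_4: (-15)(5) − (2)(12) = -99
A_4→A_5: (2)(-6) − (6)(5) = -42
A_5→A_1: (6)(-15) − (-13)(-6) = -168
Σ = -647
Area = |Σ|/2 = 323.5.
Hole:
Σ = (7) + (-2) + (-15) + (32) = 22
Area = |Σ|/2 = 11.
Net area = 323.5 − 11 = 312.5.

312.5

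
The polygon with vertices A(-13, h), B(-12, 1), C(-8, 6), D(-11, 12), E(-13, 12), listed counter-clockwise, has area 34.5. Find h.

The doubled signed area Σ (x_i y_{i+1} − x_{i+1} y_i) is linear in h.
With h=0 it equals 73; the coefficient of h is -1 (from the two edges through A).
So -1·h + 73 = 2·34.5 = 69 ⇒ h = 4.

4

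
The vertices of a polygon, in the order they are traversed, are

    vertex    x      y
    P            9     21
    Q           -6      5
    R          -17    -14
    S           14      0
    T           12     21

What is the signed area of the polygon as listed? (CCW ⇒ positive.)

446.5

Σ = (171) + (169) + (196) + (294) + (63) = 893
Signed area = Σ/2 = 446.5 (positive ⇒ counter-clockwise traversal).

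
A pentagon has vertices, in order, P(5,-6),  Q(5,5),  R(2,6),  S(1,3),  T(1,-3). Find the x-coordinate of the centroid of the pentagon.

122/39

Apply the surveyor's formula. First the cross-terms c_i = x_i·y_{i+1} − x_{i+1}·y_i:
  55, 20, 0, -6, 9  ⇒  2A = 78, A = 39.
Then Σ (x_i + x_{i+1})·c_i = 732, so x̄ = 732 / (6·39) = 122/39.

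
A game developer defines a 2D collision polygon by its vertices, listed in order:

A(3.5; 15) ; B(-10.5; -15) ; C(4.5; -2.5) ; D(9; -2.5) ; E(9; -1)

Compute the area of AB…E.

Σ = (105) + (93.75) + (11.25) + (13.5) + (138.5) = 362
Area = |Σ|/2 = 181.

181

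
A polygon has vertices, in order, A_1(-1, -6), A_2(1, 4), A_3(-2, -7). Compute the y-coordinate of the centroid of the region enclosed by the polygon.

Apply the surveyor's formula. First the cross-terms c_i = x_i·y_{i+1} − x_{i+1}·y_i:
  2, 1, 5  ⇒  2A = 8, A = 4.
Then Σ (y_i + y_{i+1})·c_i = -72, so ȳ = -72 / (6·4) = -3.

-3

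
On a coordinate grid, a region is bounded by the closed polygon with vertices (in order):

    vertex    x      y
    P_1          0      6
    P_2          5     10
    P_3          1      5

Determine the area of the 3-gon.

Σ = (-30) + (15) + (6) = -9
Area = |Σ|/2 = 4.5.

4.5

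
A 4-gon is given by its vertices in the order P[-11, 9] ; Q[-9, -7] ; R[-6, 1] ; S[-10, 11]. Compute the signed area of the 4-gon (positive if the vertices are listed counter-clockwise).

41

Cross-terms: 158, -51, -56, 31  ⇒  Σ = 82
Signed area = Σ/2 = 41 (positive ⇒ counter-clockwise traversal).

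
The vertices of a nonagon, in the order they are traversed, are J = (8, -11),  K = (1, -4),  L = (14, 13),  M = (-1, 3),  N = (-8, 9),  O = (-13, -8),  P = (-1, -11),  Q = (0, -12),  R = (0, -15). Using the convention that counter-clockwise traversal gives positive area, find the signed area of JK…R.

283

Cross-terms: -21, 69, 55, 15, 181, 135, 12, 0, 120  ⇒  Σ = 566
Signed area = Σ/2 = 283 (positive ⇒ counter-clockwise traversal).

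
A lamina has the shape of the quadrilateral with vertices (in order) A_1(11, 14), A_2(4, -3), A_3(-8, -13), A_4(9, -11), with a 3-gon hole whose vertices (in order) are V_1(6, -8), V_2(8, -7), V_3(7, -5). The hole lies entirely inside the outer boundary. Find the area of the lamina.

141

Outer boundary:
Σ = (-89) + (-76) + (205) + (247) = 287
Area = |Σ|/2 = 143.5.
Hole:
Σ = (22) + (9) + (-26) = 5
Area = |Σ|/2 = 2.5.
Net area = 143.5 − 2.5 = 141.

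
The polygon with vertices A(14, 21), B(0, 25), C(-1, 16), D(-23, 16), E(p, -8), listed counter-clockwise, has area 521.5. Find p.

The doubled signed area Σ (x_i y_{i+1} − x_{i+1} y_i) is linear in p.
With p=0 it equals 1023; the coefficient of p is 5 (from the two edges through E).
So 5·p + 1023 = 2·521.5 = 1043 ⇒ p = 4.

4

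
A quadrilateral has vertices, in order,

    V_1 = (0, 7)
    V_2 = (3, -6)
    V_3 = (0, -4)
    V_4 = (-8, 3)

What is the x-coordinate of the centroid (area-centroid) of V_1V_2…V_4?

Apply the shoelace formula. First the cross-terms c_i = x_i·y_{i+1} − x_{i+1}·y_i:
  -21, -12, -32, -56  ⇒  2A = -121, A = -60.5.
Then Σ (x_i + x_{i+1})·c_i = 605, so x̄ = 605 / (6·(-60.5)) = -5/3.

-5/3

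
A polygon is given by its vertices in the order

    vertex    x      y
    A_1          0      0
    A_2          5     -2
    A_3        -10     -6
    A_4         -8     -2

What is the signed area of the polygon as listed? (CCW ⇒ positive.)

A_1→A_2: (0)(-2) − (5)(0) = 0
A_2→A_3: (5)(-6) − (-10)(-2) = -50
A_3→A_4: (-10)(-2) − (-8)(-6) = -28
A_4→A_1: (-8)(0) − (0)(-2) = 0
Σ = -78
Signed area = Σ/2 = -39 (negative ⇒ clockwise traversal).

-39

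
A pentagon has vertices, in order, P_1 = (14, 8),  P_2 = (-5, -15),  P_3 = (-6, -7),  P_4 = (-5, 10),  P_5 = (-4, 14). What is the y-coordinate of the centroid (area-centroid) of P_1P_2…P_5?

71/34

Apply Gauss's area formula. First the cross-terms c_i = x_i·y_{i+1} − x_{i+1}·y_i:
  -170, -55, -95, -30, -228  ⇒  2A = -578, A = -289.
Then Σ (y_i + y_{i+1})·c_i = -3621, so ȳ = -3621 / (6·(-289)) = 71/34.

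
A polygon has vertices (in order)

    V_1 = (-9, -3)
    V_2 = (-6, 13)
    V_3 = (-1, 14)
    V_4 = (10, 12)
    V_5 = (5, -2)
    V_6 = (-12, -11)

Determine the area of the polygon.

Apply Gauss's area formula: 2A = Σ (x_i·y_{i+1} − x_{i+1}·y_i), indices taken mod 6.
Σ = (-135) + (-71) + (-152) + (-80) + (-79) + (-63) = -580
Area = |Σ|/2 = 290.

290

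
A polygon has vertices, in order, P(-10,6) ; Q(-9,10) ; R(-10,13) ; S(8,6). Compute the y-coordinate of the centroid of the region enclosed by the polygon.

421/51

Apply the shoelace (surveyor's) formula. First the cross-terms c_i = x_i·y_{i+1} − x_{i+1}·y_i:
  -46, -17, -164, 108  ⇒  2A = -119, A = -59.5.
Then Σ (y_i + y_{i+1})·c_i = -2947, so ȳ = -2947 / (6·(-59.5)) = 421/51.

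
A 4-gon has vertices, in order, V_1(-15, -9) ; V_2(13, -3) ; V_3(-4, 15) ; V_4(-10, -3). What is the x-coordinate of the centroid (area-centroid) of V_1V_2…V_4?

Apply the surveyor's formula. First the cross-terms c_i = x_i·y_{i+1} − x_{i+1}·y_i:
  162, 183, 162, 45  ⇒  2A = 552, A = 276.
Then Σ (x_i + x_{i+1})·c_i = -2070, so x̄ = -2070 / (6·276) = -1.25.

-1.25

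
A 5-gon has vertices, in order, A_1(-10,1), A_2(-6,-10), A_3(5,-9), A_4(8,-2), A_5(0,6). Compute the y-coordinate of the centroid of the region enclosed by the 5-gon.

Apply the shoelace formula. First the cross-terms c_i = x_i·y_{i+1} − x_{i+1}·y_i:
  106, 104, 62, 48, 60  ⇒  2A = 380, A = 190.
Then Σ (y_i + y_{i+1})·c_i = -3000, so ȳ = -3000 / (6·190) = -50/19.

-50/19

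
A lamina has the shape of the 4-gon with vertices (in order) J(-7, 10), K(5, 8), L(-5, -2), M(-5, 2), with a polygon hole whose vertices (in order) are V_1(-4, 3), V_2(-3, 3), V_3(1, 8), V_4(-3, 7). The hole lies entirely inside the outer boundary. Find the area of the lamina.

56

Outer boundary:
Apply the surveyor's formula: 2A = Σ (x_i·y_{i+1} − x_{i+1}·y_i), indices taken mod 4.
Σ = (-106) + (30) + (-20) + (-36) = -132
Area = |Σ|/2 = 66.
Hole:
Apply Gauss's area formula: 2A = Σ (x_i·y_{i+1} − x_{i+1}·y_i), indices taken mod 4.
Σ = (-3) + (-27) + (31) + (19) = 20
Area = |Σ|/2 = 10.
Net area = 66 − 10 = 56.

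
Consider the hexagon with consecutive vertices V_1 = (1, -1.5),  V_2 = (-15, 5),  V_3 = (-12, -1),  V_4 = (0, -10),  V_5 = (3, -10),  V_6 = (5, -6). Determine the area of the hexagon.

Apply Gauss's area formula: 2A = Σ (x_i·y_{i+1} − x_{i+1}·y_i), indices taken mod 6.
V_1→V_2: (1)(5) − (-15)(-1.5) = -17.5
V_2→V_3: (-15)(-1) − (-12)(5) = 75
V_3→V_4: (-12)(-10) − (0)(-1) = 120
V_4→V_5: (0)(-10) − (3)(-10) = 30
V_5→V_6: (3)(-6) − (5)(-10) = 32
V_6→V_1: (5)(-1.5) − (1)(-6) = -1.5
Σ = 238
Area = |Σ|/2 = 119.

119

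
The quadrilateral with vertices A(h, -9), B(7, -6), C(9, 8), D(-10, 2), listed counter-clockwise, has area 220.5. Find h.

Write out the shoelace sum; only the two edges meeting at A involve h:
2·Area = [((-10)·(-9) − h·2) + (h·(-6) − 7·(-9))] + 208
       = -8·h + 361 = 441
⇒ h = -10.

-10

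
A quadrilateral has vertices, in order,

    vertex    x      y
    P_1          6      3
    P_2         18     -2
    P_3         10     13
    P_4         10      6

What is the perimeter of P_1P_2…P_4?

|P_1P_2| = √((12)² + (-5)²) = √169 = 13
|P_2P_3| = √((-8)² + (15)²) = √289 = 17
|P_3P_4| = √((0)² + (-7)²) = √49 = 7
|P_4P_1| = √((-4)² + (-3)²) = √25 = 5
Perimeter = 13 + 17 + 7 + 5 = 42.

42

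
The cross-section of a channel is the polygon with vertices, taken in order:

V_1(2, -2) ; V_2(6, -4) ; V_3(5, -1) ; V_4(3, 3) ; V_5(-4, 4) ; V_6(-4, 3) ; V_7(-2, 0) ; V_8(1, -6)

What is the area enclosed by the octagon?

Apply the surveyor's formula: 2A = Σ (x_i·y_{i+1} − x_{i+1}·y_i), indices taken mod 8.
V_1→V_2: (2)(-4) − (6)(-2) = 4
V_2→V_3: (6)(-1) − (5)(-4) = 14
V_3→V_4: (5)(3) − (3)(-1) = 18
V_4→V_5: (3)(4) − (-4)(3) = 24
V_5→V_6: (-4)(3) − (-4)(4) = 4
V_6→V_7: (-4)(0) − (-2)(3) = 6
V_7→V_8: (-2)(-6) − (1)(0) = 12
V_8→V_1: (1)(-2) − (2)(-6) = 10
Σ = 92
Area = |Σ|/2 = 46.

46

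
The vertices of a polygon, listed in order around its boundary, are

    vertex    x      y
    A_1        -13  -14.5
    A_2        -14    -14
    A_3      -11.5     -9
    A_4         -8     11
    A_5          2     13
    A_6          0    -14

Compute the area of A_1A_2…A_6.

295.25

Σ = (-21) + (-35) + (-198.5) + (-126) + (-28) + (-182) = -590.5
Area = |Σ|/2 = 295.25.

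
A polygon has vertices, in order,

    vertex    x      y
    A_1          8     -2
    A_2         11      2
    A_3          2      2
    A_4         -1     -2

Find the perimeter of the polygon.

|A_1A_2| = √((3)² + (4)²) = √25 = 5
|A_2A_3| = √((-9)² + (0)²) = √81 = 9
|A_3A_4| = √((-3)² + (-4)²) = √25 = 5
|A_4A_1| = √((9)² + (0)²) = √81 = 9
Perimeter = 5 + 9 + 5 + 9 = 28.

28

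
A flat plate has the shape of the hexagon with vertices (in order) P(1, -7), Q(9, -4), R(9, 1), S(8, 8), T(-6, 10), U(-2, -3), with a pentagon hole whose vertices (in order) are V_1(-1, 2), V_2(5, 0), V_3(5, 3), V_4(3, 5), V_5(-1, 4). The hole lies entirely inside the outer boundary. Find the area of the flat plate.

155.5

Outer boundary:
Apply Gauss's area formula: 2A = Σ (x_i·y_{i+1} − x_{i+1}·y_i), indices taken mod 6.
Σ = (59) + (45) + (64) + (128) + (38) + (17) = 351
Area = |Σ|/2 = 175.5.
Hole:
Σ = (-10) + (15) + (16) + (17) + (2) = 40
Area = |Σ|/2 = 20.
Net area = 175.5 − 20 = 155.5.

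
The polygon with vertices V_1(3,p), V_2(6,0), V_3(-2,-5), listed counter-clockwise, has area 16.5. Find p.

Write out the shoelace sum; only the two edges meeting at V_1 involve p:
2·Area = [((-2)·p − 3·(-5)) + (3·0 − 6·p)] + -30
       = -8·p + -15 = 33
⇒ p = -6.

-6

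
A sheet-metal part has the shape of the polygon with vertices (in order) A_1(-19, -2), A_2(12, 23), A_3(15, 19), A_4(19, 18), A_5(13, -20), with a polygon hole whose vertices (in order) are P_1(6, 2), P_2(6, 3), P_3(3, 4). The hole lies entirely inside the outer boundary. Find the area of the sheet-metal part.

Outer boundary:
Σ = (-413) + (-117) + (-91) + (-614) + (-406) = -1641
Area = |Σ|/2 = 820.5.
Hole:
Apply the shoelace (surveyor's) formula: 2A = Σ (x_i·y_{i+1} − x_{i+1}·y_i), indices taken mod 3.
Σ = (6) + (15) + (-18) = 3
Area = |Σ|/2 = 1.5.
Net area = 820.5 − 1.5 = 819.

819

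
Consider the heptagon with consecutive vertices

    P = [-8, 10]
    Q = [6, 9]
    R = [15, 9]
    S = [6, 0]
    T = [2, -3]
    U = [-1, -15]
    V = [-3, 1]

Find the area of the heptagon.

193

P→Q: (-8)(9) − (6)(10) = -132
Q→R: (6)(9) − (15)(9) = -81
R→S: (15)(0) − (6)(9) = -54
S→T: (6)(-3) − (2)(0) = -18
T→U: (2)(-15) − (-1)(-3) = -33
U→V: (-1)(1) − (-3)(-15) = -46
V→P: (-3)(10) − (-8)(1) = -22
Σ = -386
Area = |Σ|/2 = 193.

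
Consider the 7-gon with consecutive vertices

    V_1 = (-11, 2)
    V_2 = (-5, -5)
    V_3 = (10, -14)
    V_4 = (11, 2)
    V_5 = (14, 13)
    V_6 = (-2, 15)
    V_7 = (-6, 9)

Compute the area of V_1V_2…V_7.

Apply Gauss's area formula: 2A = Σ (x_i·y_{i+1} − x_{i+1}·y_i), indices taken mod 7.
V_1→V_2: (-11)(-5) − (-5)(2) = 65
V_2→V_3: (-5)(-14) − (10)(-5) = 120
V_3→V_4: (10)(2) − (11)(-14) = 174
V_4→V_5: (11)(13) − (14)(2) = 115
V_5→V_6: (14)(15) − (-2)(13) = 236
V_6→V_7: (-2)(9) − (-6)(15) = 72
V_7→V_1: (-6)(2) − (-11)(9) = 87
Σ = 869
Area = |Σ|/2 = 434.5.

434.5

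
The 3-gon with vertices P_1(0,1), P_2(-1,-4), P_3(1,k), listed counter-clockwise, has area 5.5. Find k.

-5

The doubled signed area Σ (x_i y_{i+1} − x_{i+1} y_i) is linear in k.
With k=0 it equals 6; the coefficient of k is -1 (from the two edges through P_3).
So -1·k + 6 = 2·5.5 = 11 ⇒ k = -5.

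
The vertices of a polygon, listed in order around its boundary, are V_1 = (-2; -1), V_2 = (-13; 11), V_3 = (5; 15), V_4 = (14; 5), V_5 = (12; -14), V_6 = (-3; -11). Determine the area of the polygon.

Apply the surveyor's formula: 2A = Σ (x_i·y_{i+1} − x_{i+1}·y_i), indices taken mod 6.
Σ = (-35) + (-250) + (-185) + (-256) + (-174) + (-19) = -919
Area = |Σ|/2 = 459.5.

459.5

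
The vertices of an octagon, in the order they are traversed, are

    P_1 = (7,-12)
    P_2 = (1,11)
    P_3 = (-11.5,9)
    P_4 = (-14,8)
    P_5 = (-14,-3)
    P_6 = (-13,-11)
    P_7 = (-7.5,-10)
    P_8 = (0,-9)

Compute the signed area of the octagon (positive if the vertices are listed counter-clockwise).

Cross-terms: 89, 135.5, 34, 154, 115, 47.5, 67.5, 63  ⇒  Σ = 705.5
Signed area = Σ/2 = 352.75 (positive ⇒ counter-clockwise traversal).

352.75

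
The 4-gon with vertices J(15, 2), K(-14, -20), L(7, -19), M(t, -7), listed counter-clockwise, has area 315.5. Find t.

Write out the shoelace sum; only the two edges meeting at M involve t:
2·Area = [(7·(-7) − t·(-19)) + (t·2 − 15·(-7))] + 134
       = 21·t + 190 = 631
⇒ t = 21.

21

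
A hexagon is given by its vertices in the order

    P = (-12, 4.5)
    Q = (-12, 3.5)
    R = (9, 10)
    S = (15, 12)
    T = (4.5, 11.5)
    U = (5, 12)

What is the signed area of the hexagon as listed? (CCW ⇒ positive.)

Apply the shoelace formula: 2A = Σ (x_i·y_{i+1} − x_{i+1}·y_i), indices taken mod 6.
P→Q: (-12)(3.5) − (-12)(4.5) = 12
Q→R: (-12)(10) − (9)(3.5) = -151.5
R→S: (9)(12) − (15)(10) = -42
S→T: (15)(11.5) − (4.5)(12) = 118.5
T→U: (4.5)(12) − (5)(11.5) = -3.5
U→P: (5)(4.5) − (-12)(12) = 166.5
Σ = 100
Signed area = Σ/2 = 50 (positive ⇒ counter-clockwise traversal).

50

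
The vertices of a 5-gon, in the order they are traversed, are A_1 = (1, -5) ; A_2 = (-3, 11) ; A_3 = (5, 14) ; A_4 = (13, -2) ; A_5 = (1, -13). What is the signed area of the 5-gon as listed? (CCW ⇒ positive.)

Apply Gauss's area formula: 2A = Σ (x_i·y_{i+1} − x_{i+1}·y_i), indices taken mod 5.
Σ = (-4) + (-97) + (-192) + (-167) + (8) = -452
Signed area = Σ/2 = -226 (negative ⇒ clockwise traversal).

-226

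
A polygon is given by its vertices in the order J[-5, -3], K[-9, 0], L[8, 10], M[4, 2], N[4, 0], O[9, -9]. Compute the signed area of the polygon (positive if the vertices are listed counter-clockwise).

Σ = (-27) + (-90) + (-24) + (-8) + (-36) + (-72) = -257
Signed area = Σ/2 = -128.5 (negative ⇒ clockwise traversal).

-128.5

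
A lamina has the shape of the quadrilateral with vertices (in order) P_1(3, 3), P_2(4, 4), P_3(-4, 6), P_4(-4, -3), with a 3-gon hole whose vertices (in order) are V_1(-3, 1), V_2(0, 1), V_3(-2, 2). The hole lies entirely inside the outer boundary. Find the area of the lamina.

35

Outer boundary:
Apply Gauss's area formula: 2A = Σ (x_i·y_{i+1} − x_{i+1}·y_i), indices taken mod 4.
Σ = (0) + (40) + (36) + (-3) = 73
Area = |Σ|/2 = 36.5.
Hole:
Apply the shoelace (surveyor's) formula: 2A = Σ (x_i·y_{i+1} − x_{i+1}·y_i), indices taken mod 3.
V_1→V_2: (-3)(1) − (0)(1) = -3
V_2→V_3: (0)(2) − (-2)(1) = 2
V_3→V_1: (-2)(1) − (-3)(2) = 4
Σ = 3
Area = |Σ|/2 = 1.5.
Net area = 36.5 − 1.5 = 35.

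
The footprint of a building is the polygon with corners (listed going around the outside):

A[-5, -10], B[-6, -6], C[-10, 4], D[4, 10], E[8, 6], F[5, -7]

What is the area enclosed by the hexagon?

228.5

Apply the shoelace formula: 2A = Σ (x_i·y_{i+1} − x_{i+1}·y_i), indices taken mod 6.
A→B: (-5)(-6) − (-6)(-10) = -30
B→C: (-6)(4) − (-10)(-6) = -84
C→D: (-10)(10) − (4)(4) = -116
D→E: (4)(6) − (8)(10) = -56
E→F: (8)(-7) − (5)(6) = -86
F→A: (5)(-10) − (-5)(-7) = -85
Σ = -457
Area = |Σ|/2 = 228.5.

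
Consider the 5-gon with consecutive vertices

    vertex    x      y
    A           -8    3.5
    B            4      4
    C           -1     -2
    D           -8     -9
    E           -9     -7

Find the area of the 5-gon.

Σ = (-46) + (-4) + (-7) + (-25) + (-87.5) = -169.5
Area = |Σ|/2 = 84.75.

84.75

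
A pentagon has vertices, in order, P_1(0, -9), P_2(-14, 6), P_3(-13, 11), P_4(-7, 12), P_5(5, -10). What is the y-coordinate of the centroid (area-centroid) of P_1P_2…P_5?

464/237

Apply Gauss's area formula. First the cross-terms c_i = x_i·y_{i+1} − x_{i+1}·y_i:
  -126, -76, -79, 10, -45  ⇒  2A = -316, A = -158.
Then Σ (y_i + y_{i+1})·c_i = -1856, so ȳ = -1856 / (6·(-158)) = 464/237.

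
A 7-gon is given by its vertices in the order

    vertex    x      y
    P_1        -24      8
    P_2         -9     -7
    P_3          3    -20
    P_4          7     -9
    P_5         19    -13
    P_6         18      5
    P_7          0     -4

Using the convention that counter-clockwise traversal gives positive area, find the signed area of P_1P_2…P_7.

Apply the shoelace formula: 2A = Σ (x_i·y_{i+1} − x_{i+1}·y_i), indices taken mod 7.
Cross-terms: 240, 201, 113, 80, 329, -72, -96  ⇒  Σ = 795
Signed area = Σ/2 = 397.5 (positive ⇒ counter-clockwise traversal).

397.5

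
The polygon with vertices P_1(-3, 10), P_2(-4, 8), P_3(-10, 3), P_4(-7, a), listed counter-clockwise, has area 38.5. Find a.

The doubled signed area Σ (x_i y_{i+1} − x_{i+1} y_i) is linear in a.
With a=0 it equals 35; the coefficient of a is -7 (from the two edges through P_4).
So -7·a + 35 = 2·38.5 = 77 ⇒ a = -6.

-6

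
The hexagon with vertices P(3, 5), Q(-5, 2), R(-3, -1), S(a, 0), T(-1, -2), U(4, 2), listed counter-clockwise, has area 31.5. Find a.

Write out the shoelace sum; only the two edges meeting at S involve a:
2·Area = [((-3)·0 − a·(-1)) + (a·(-2) − (-1)·0)] + 62
       = -1·a + 62 = 63
⇒ a = -1.

-1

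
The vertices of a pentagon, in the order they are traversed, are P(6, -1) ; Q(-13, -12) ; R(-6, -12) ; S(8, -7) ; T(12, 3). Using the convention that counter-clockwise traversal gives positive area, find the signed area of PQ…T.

107.5

Apply the surveyor's formula: 2A = Σ (x_i·y_{i+1} − x_{i+1}·y_i), indices taken mod 5.
Σ = (-85) + (84) + (138) + (108) + (-30) = 215
Signed area = Σ/2 = 107.5 (positive ⇒ counter-clockwise traversal).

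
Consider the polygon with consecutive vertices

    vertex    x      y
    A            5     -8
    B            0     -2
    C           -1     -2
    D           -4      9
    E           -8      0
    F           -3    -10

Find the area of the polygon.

98.5

A→B: (5)(-2) − (0)(-8) = -10
B→C: (0)(-2) − (-1)(-2) = -2
C→D: (-1)(9) − (-4)(-2) = -17
D→E: (-4)(0) − (-8)(9) = 72
E→F: (-8)(-10) − (-3)(0) = 80
F→A: (-3)(-8) − (5)(-10) = 74
Σ = 197
Area = |Σ|/2 = 98.5.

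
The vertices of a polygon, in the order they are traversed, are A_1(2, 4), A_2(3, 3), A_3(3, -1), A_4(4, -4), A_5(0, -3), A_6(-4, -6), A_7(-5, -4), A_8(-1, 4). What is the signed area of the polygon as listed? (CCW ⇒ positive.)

Apply the shoelace formula: 2A = Σ (x_i·y_{i+1} − x_{i+1}·y_i), indices taken mod 8.
Σ = (-6) + (-12) + (-8) + (-12) + (-12) + (-14) + (-24) + (-12) = -100
Signed area = Σ/2 = -50 (negative ⇒ clockwise traversal).

-50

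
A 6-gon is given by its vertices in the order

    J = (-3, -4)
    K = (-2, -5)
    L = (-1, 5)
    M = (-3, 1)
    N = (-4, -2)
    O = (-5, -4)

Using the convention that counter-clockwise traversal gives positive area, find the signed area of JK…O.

15

Apply the shoelace (surveyor's) formula: 2A = Σ (x_i·y_{i+1} − x_{i+1}·y_i), indices taken mod 6.
J→K: (-3)(-5) − (-2)(-4) = 7
K→L: (-2)(5) − (-1)(-5) = -15
L→M: (-1)(1) − (-3)(5) = 14
M→N: (-3)(-2) − (-4)(1) = 10
N→O: (-4)(-4) − (-5)(-2) = 6
O→J: (-5)(-4) − (-3)(-4) = 8
Σ = 30
Signed area = Σ/2 = 15 (positive ⇒ counter-clockwise traversal).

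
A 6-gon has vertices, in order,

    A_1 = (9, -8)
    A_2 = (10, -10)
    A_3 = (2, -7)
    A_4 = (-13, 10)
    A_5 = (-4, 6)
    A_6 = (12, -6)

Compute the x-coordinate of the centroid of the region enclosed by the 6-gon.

Apply the shoelace formula. First the cross-terms c_i = x_i·y_{i+1} − x_{i+1}·y_i:
  -10, -50, -71, -38, -48, -42  ⇒  2A = -259, A = -129.5.
Then Σ (x_i + x_{i+1})·c_i = -629, so x̄ = -629 / (6·(-129.5)) = 17/21.

17/21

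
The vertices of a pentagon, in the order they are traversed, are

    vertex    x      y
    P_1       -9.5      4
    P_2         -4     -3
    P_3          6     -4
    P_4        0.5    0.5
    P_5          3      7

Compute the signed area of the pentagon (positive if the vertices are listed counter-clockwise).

Apply the shoelace (surveyor's) formula: 2A = Σ (x_i·y_{i+1} − x_{i+1}·y_i), indices taken mod 5.
Σ = (44.5) + (34) + (5) + (2) + (78.5) = 164
Signed area = Σ/2 = 82 (positive ⇒ counter-clockwise traversal).

82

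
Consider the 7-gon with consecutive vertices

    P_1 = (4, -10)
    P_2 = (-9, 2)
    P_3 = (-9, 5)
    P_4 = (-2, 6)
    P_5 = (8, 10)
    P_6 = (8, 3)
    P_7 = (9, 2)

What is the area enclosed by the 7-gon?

193

P_1→P_2: (4)(2) − (-9)(-10) = -82
P_2→P_3: (-9)(5) − (-9)(2) = -27
P_3→P_4: (-9)(6) − (-2)(5) = -44
P_4→P_5: (-2)(10) − (8)(6) = -68
P_5→P_6: (8)(3) − (8)(10) = -56
P_6→P_7: (8)(2) − (9)(3) = -11
P_7→P_1: (9)(-10) − (4)(2) = -98
Σ = -386
Area = |Σ|/2 = 193.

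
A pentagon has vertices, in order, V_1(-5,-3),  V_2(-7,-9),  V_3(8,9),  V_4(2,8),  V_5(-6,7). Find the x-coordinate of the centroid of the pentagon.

-325/291

Apply the shoelace (surveyor's) formula. First the cross-terms c_i = x_i·y_{i+1} − x_{i+1}·y_i:
  24, 9, 46, 62, 53  ⇒  2A = 194, A = 97.
Then Σ (x_i + x_{i+1})·c_i = -650, so x̄ = -650 / (6·97) = -325/291.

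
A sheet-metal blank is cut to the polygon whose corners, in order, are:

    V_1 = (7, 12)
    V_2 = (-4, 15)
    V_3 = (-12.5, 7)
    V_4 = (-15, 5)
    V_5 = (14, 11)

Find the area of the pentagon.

Apply the shoelace formula: 2A = Σ (x_i·y_{i+1} − x_{i+1}·y_i), indices taken mod 5.
Σ = (153) + (159.5) + (42.5) + (-235) + (91) = 211
Area = |Σ|/2 = 105.5.

105.5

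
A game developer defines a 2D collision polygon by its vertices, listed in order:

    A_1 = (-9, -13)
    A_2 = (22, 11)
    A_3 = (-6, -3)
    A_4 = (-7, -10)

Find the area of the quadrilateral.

113.5

A_1→A_2: (-9)(11) − (22)(-13) = 187
A_2→A_3: (22)(-3) − (-6)(11) = 0
A_3→A_4: (-6)(-10) − (-7)(-3) = 39
A_4→A_1: (-7)(-13) − (-9)(-10) = 1
Σ = 227
Area = |Σ|/2 = 113.5.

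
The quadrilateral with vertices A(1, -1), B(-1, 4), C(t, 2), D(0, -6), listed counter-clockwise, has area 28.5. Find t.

-5

Write out the shoelace sum; only the two edges meeting at C involve t:
2·Area = [((-1)·2 − t·4) + (t·(-6) − 0·2)] + 9
       = -10·t + 7 = 57
⇒ t = -5.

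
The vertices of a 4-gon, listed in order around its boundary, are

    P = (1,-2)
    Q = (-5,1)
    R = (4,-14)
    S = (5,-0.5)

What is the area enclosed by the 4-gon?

57.75

Apply the surveyor's formula: 2A = Σ (x_i·y_{i+1} − x_{i+1}·y_i), indices taken mod 4.
Σ = (-9) + (66) + (68) + (-9.5) = 115.5
Area = |Σ|/2 = 57.75.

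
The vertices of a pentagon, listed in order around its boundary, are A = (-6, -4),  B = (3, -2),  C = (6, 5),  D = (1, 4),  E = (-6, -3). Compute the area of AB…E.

Σ = (24) + (27) + (19) + (21) + (6) = 97
Area = |Σ|/2 = 48.5.

48.5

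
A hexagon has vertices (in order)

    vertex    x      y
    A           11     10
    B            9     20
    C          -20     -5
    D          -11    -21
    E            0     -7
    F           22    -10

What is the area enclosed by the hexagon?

Apply the shoelace (surveyor's) formula: 2A = Σ (x_i·y_{i+1} − x_{i+1}·y_i), indices taken mod 6.
Cross-terms: 130, 355, 365, 77, 154, 330  ⇒  Σ = 1411
Area = |Σ|/2 = 705.5.

705.5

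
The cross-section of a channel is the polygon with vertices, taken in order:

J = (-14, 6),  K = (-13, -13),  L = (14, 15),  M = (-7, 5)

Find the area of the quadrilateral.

J→K: (-14)(-13) − (-13)(6) = 260
K→L: (-13)(15) − (14)(-13) = -13
L→M: (14)(5) − (-7)(15) = 175
M→J: (-7)(6) − (-14)(5) = 28
Σ = 450
Area = |Σ|/2 = 225.

225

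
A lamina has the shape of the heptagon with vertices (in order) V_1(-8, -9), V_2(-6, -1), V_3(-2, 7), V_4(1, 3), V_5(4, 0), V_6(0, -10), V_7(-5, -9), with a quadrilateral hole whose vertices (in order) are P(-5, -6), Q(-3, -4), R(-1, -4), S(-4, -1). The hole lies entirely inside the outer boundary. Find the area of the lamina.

Outer boundary:
Apply the surveyor's formula: 2A = Σ (x_i·y_{i+1} − x_{i+1}·y_i), indices taken mod 7.
V_1→V_2: (-8)(-1) − (-6)(-9) = -46
V_2→V_3: (-6)(7) − (-2)(-1) = -44
V_3→V_4: (-2)(3) − (1)(7) = -13
V_4→V_5: (1)(0) − (4)(3) = -12
V_5→V_6: (4)(-10) − (0)(0) = -40
V_6→V_7: (0)(-9) − (-5)(-10) = -50
V_7→V_1: (-5)(-9) − (-8)(-9) = -27
Σ = -232
Area = |Σ|/2 = 116.
Hole:
Apply the shoelace formula: 2A = Σ (x_i·y_{i+1} − x_{i+1}·y_i), indices taken mod 4.
Σ = (2) + (8) + (-15) + (19) = 14
Area = |Σ|/2 = 7.
Net area = 116 − 7 = 109.

109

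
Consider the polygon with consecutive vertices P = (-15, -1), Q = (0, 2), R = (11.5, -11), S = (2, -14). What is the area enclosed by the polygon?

Cross-terms: -30, -23, -139, -212  ⇒  Σ = -404
Area = |Σ|/2 = 202.

202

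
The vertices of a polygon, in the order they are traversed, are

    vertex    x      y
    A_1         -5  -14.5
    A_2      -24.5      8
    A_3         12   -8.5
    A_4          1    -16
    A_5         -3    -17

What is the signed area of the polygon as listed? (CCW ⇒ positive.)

-286.5

Apply the shoelace (surveyor's) formula: 2A = Σ (x_i·y_{i+1} − x_{i+1}·y_i), indices taken mod 5.
Cross-terms: -395.25, 112.25, -183.5, -65, -41.5  ⇒  Σ = -573
Signed area = Σ/2 = -286.5 (negative ⇒ clockwise traversal).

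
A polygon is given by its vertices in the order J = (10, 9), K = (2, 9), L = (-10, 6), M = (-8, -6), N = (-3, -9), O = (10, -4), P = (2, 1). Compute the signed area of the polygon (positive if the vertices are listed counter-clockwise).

232

Apply the shoelace (surveyor's) formula: 2A = Σ (x_i·y_{i+1} − x_{i+1}·y_i), indices taken mod 7.
Cross-terms: 72, 102, 108, 54, 102, 18, 8  ⇒  Σ = 464
Signed area = Σ/2 = 232 (positive ⇒ counter-clockwise traversal).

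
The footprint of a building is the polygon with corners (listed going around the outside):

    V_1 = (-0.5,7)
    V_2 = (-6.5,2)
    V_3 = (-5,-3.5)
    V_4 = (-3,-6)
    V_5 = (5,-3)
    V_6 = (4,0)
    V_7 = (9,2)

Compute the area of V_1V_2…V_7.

Apply Gauss's area formula: 2A = Σ (x_i·y_{i+1} − x_{i+1}·y_i), indices taken mod 7.
Σ = (44.5) + (32.75) + (19.5) + (39) + (12) + (8) + (64) = 219.75
Area = |Σ|/2 = 109.875.

109.875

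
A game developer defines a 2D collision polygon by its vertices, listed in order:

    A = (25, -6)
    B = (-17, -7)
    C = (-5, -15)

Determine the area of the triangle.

Σ = (-277) + (220) + (405) = 348
Area = |Σ|/2 = 174.

174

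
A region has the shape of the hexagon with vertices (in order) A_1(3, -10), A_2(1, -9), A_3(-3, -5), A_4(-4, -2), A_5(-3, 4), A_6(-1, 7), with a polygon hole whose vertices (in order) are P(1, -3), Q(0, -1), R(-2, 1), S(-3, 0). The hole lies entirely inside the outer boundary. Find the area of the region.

Outer boundary:
Cross-terms: -17, -32, -14, -22, -17, -11  ⇒  Σ = -113
Area = |Σ|/2 = 56.5.
Hole:
Apply the shoelace (surveyor's) formula: 2A = Σ (x_i·y_{i+1} − x_{i+1}·y_i), indices taken mod 4.
Cross-terms: -1, -2, 3, 9  ⇒  Σ = 9
Area = |Σ|/2 = 4.5.
Net area = 56.5 − 4.5 = 52.

52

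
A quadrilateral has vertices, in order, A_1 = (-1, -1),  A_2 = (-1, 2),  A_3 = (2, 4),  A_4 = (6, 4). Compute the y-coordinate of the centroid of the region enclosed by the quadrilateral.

Apply the shoelace formula. First the cross-terms c_i = x_i·y_{i+1} − x_{i+1}·y_i:
  -3, -8, -16, -2  ⇒  2A = -29, A = -14.5.
Then Σ (y_i + y_{i+1})·c_i = -185, so ȳ = -185 / (6·(-14.5)) = 185/87.

185/87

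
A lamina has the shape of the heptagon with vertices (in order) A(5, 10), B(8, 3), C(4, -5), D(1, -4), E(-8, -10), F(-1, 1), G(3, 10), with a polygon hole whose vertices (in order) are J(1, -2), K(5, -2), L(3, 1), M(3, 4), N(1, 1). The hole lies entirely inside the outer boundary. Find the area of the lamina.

Outer boundary:
Apply the surveyor's formula: 2A = Σ (x_i·y_{i+1} − x_{i+1}·y_i), indices taken mod 7.
Σ = (-65) + (-52) + (-11) + (-42) + (-18) + (-13) + (-20) = -221
Area = |Σ|/2 = 110.5.
Hole:
Apply the shoelace (surveyor's) formula: 2A = Σ (x_i·y_{i+1} − x_{i+1}·y_i), indices taken mod 5.
Σ = (8) + (11) + (9) + (-1) + (-3) = 24
Area = |Σ|/2 = 12.
Net area = 110.5 − 12 = 98.5.

98.5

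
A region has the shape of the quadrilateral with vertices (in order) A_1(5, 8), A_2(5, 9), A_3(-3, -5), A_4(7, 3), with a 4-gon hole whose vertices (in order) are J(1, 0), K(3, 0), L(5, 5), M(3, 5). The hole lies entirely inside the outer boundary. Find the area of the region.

27

Outer boundary:
A_1→A_2: (5)(9) − (5)(8) = 5
A_2→A_3: (5)(-5) − (-3)(9) = 2
A_3→A_4: (-3)(3) − (7)(-5) = 26
A_4→A_1: (7)(8) − (5)(3) = 41
Σ = 74
Area = |Σ|/2 = 37.
Hole:
Apply the surveyor's formula: 2A = Σ (x_i·y_{i+1} − x_{i+1}·y_i), indices taken mod 4.
Σ = (0) + (15) + (10) + (-5) = 20
Area = |Σ|/2 = 10.
Net area = 37 − 10 = 27.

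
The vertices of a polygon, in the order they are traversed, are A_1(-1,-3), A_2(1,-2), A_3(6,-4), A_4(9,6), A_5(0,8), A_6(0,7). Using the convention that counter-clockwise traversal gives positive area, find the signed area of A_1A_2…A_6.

82

Apply the shoelace formula: 2A = Σ (x_i·y_{i+1} − x_{i+1}·y_i), indices taken mod 6.
Σ = (5) + (8) + (72) + (72) + (0) + (7) = 164
Signed area = Σ/2 = 82 (positive ⇒ counter-clockwise traversal).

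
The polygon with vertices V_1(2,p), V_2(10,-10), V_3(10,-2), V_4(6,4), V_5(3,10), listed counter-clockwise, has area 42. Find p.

8

The doubled signed area Σ (x_i y_{i+1} − x_{i+1} y_i) is linear in p.
With p=0 it equals 140; the coefficient of p is -7 (from the two edges through V_1).
So -7·p + 140 = 2·42 = 84 ⇒ p = 8.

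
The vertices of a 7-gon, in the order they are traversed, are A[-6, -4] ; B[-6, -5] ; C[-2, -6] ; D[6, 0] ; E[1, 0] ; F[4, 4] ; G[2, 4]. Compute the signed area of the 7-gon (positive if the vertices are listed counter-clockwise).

48

Apply the shoelace (surveyor's) formula: 2A = Σ (x_i·y_{i+1} − x_{i+1}·y_i), indices taken mod 7.
Σ = (6) + (26) + (36) + (0) + (4) + (8) + (16) = 96
Signed area = Σ/2 = 48 (positive ⇒ counter-clockwise traversal).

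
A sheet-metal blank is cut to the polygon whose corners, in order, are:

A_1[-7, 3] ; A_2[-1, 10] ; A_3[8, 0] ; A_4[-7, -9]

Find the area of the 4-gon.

A_1→A_2: (-7)(10) − (-1)(3) = -67
A_2→A_3: (-1)(0) − (8)(10) = -80
A_3→A_4: (8)(-9) − (-7)(0) = -72
A_4→A_1: (-7)(3) − (-7)(-9) = -84
Σ = -303
Area = |Σ|/2 = 151.5.

151.5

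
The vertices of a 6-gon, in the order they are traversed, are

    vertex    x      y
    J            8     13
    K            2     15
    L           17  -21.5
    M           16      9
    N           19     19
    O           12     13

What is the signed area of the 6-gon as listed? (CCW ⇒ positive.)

Apply the shoelace formula: 2A = Σ (x_i·y_{i+1} − x_{i+1}·y_i), indices taken mod 6.
J→K: (8)(15) − (2)(13) = 94
K→L: (2)(-21.5) − (17)(15) = -298
L→M: (17)(9) − (16)(-21.5) = 497
M→N: (16)(19) − (19)(9) = 133
N→O: (19)(13) − (12)(19) = 19
O→J: (12)(13) − (8)(13) = 52
Σ = 497
Signed area = Σ/2 = 248.5 (positive ⇒ counter-clockwise traversal).

248.5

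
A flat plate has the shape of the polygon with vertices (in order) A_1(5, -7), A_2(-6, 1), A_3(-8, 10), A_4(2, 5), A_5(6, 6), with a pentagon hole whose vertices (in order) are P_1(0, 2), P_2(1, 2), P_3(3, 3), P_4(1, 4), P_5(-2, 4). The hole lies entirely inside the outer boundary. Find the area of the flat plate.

Outer boundary:
A_1→A_2: (5)(1) − (-6)(-7) = -37
A_2→A_3: (-6)(10) − (-8)(1) = -52
A_3→A_4: (-8)(5) − (2)(10) = -60
A_4→A_5: (2)(6) − (6)(5) = -18
A_5→A_1: (6)(-7) − (5)(6) = -72
Σ = -239
Area = |Σ|/2 = 119.5.
Hole:
Σ = (-2) + (-3) + (9) + (12) + (-4) = 12
Area = |Σ|/2 = 6.
Net area = 119.5 − 6 = 113.5.

113.5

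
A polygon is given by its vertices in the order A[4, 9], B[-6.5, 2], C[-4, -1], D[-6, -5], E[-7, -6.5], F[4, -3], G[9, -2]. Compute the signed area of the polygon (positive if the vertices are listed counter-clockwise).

127

Cross-terms: 66.5, 14.5, 14, 4, 47, 19, 89  ⇒  Σ = 254
Signed area = Σ/2 = 127 (positive ⇒ counter-clockwise traversal).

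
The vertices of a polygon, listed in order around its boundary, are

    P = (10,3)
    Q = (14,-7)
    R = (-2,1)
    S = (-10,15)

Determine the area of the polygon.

156

Apply Gauss's area formula: 2A = Σ (x_i·y_{i+1} − x_{i+1}·y_i), indices taken mod 4.
Σ = (-112) + (0) + (-20) + (-180) = -312
Area = |Σ|/2 = 156.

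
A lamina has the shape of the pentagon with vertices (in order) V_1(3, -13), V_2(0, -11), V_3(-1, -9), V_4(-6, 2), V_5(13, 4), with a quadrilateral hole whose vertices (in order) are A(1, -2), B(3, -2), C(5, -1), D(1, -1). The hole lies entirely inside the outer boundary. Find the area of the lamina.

Outer boundary:
Apply the shoelace (surveyor's) formula: 2A = Σ (x_i·y_{i+1} − x_{i+1}·y_i), indices taken mod 5.
V_1→V_2: (3)(-11) − (0)(-13) = -33
V_2→V_3: (0)(-9) − (-1)(-11) = -11
V_3→V_4: (-1)(2) − (-6)(-9) = -56
V_4→V_5: (-6)(4) − (13)(2) = -50
V_5→V_1: (13)(-13) − (3)(4) = -181
Σ = -331
Area = |Σ|/2 = 165.5.
Hole:
Σ = (4) + (7) + (-4) + (-1) = 6
Area = |Σ|/2 = 3.
Net area = 165.5 − 3 = 162.5.

162.5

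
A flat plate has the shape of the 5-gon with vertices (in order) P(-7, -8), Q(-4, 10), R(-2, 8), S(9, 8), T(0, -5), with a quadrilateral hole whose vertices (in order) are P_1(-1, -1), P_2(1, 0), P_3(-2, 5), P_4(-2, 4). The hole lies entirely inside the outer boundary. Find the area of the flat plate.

Outer boundary:
Apply Gauss's area formula: 2A = Σ (x_i·y_{i+1} − x_{i+1}·y_i), indices taken mod 5.
Cross-terms: -102, -12, -88, -45, -35  ⇒  Σ = -282
Area = |Σ|/2 = 141.
Hole:
Apply the shoelace formula: 2A = Σ (x_i·y_{i+1} − x_{i+1}·y_i), indices taken mod 4.
Cross-terms: 1, 5, 2, 6  ⇒  Σ = 14
Area = |Σ|/2 = 7.
Net area = 141 − 7 = 134.

134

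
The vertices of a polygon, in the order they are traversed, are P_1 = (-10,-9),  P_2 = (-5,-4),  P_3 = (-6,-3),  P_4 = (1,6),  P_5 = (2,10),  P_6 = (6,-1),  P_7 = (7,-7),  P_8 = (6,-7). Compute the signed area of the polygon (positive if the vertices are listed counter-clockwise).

-138.5

Apply the shoelace formula: 2A = Σ (x_i·y_{i+1} − x_{i+1}·y_i), indices taken mod 8.
P_1→P_2: (-10)(-4) − (-5)(-9) = -5
P_2→P_3: (-5)(-3) − (-6)(-4) = -9
P_3→P_4: (-6)(6) − (1)(-3) = -33
P_4→P_5: (1)(10) − (2)(6) = -2
P_5→P_6: (2)(-1) − (6)(10) = -62
P_6→P_7: (6)(-7) − (7)(-1) = -35
P_7→P_8: (7)(-7) − (6)(-7) = -7
P_8→P_1: (6)(-9) − (-10)(-7) = -124
Σ = -277
Signed area = Σ/2 = -138.5 (negative ⇒ clockwise traversal).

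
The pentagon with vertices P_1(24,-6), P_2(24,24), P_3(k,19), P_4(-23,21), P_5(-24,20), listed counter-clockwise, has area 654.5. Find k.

4

Write out the shoelace sum; only the two edges meeting at P_3 involve k:
2·Area = [(24·19 − k·24) + (k·21 − (-23)·19)] + 428
       = -3·k + 1321 = 1309
⇒ k = 4.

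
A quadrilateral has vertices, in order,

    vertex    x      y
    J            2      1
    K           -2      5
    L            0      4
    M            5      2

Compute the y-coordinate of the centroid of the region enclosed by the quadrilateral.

Apply the surveyor's formula. First the cross-terms c_i = x_i·y_{i+1} − x_{i+1}·y_i:
  12, -8, -20, 1  ⇒  2A = -15, A = -7.5.
Then Σ (y_i + y_{i+1})·c_i = -117, so ȳ = -117 / (6·(-7.5)) = 2.6.

2.6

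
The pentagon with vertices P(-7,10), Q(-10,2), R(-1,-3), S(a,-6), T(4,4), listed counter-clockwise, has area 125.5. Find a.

5

The doubled signed area Σ (x_i y_{i+1} − x_{i+1} y_i) is linear in a.
With a=0 it equals 216; the coefficient of a is 7 (from the two edges through S).
So 7·a + 216 = 2·125.5 = 251 ⇒ a = 5.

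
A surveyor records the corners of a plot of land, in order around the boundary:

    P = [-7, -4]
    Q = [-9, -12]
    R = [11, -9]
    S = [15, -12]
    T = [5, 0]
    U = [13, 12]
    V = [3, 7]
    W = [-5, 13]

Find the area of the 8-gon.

Apply the surveyor's formula: 2A = Σ (x_i·y_{i+1} − x_{i+1}·y_i), indices taken mod 8.
Σ = (48) + (213) + (3) + (60) + (60) + (55) + (74) + (111) = 624
Area = |Σ|/2 = 312.

312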